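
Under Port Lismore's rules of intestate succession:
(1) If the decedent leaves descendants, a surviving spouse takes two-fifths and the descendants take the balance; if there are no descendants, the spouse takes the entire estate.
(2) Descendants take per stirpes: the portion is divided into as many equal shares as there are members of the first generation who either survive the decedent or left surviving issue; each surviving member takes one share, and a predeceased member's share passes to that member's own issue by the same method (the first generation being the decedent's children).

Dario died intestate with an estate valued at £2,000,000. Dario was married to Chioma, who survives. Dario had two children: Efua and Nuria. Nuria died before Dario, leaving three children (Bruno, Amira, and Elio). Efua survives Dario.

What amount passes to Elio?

Chioma takes two-fifths of £2,000,000 = £800,000. The remaining £1,200,000 passes to the descendants.
The descendants' portion (£1,200,000) is divided into 2 shares of £600,000: Efua takes £600,000; Nuria's £600,000 share passes to Nuria's issue.
Nuria's share (£600,000) is divided into 3 shares of £200,000: Bruno, Amira, and Elio each take £200,000.

Elio receives £200,000.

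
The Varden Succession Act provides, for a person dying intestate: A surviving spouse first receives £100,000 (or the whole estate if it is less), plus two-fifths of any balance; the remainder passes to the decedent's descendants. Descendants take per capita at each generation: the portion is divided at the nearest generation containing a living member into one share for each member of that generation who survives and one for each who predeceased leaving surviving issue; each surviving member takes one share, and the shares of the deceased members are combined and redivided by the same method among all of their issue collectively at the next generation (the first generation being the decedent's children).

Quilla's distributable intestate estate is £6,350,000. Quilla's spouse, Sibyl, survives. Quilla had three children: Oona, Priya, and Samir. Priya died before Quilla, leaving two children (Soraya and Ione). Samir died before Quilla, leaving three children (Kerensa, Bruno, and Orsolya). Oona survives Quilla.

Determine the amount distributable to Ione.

Ione receives £500,000.

Sibyl first takes £100,000, leaving a balance of £6,250,000. Sibyl then takes two-fifths of the balance (£2,500,000), for a total of £2,600,000. The remaining £3,750,000 passes to the descendants.
The descendants' portion (£3,750,000) is divided at the children's generation into 3 shares of £1,250,000. Oona takes £1,250,000. The 2 shares of the deceased (Priya and Samir) are combined into a pool of £2,500,000.
That pool (£2,500,000) is divided at the grandchildren's generation equally among Soraya, Ione, Kerensa, Bruno, and Orsolya: £500,000 each.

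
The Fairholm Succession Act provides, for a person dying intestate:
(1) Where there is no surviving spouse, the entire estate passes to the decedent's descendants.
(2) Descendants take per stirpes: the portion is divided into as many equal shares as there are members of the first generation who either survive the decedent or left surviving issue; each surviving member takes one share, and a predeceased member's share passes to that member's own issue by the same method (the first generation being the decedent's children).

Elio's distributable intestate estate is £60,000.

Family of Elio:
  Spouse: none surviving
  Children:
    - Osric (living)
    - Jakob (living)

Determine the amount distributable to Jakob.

Jakob receives £30,000.

The entire £60,000 passes to the descendants.
That amount (£60,000) is divided into 2 shares of £30,000: Osric and Jakob each take £30,000.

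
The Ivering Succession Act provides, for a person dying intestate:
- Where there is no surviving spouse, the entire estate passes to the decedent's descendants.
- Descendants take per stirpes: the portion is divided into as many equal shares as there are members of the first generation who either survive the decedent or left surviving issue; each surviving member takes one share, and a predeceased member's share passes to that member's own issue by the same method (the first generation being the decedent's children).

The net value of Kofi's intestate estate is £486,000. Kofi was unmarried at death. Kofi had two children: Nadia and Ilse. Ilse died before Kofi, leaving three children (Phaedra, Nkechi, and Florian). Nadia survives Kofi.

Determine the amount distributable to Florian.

Florian receives £81,000.

The entire £486,000 passes to the descendants.
That amount (£486,000) is divided into 2 shares of £243,000: Nadia takes £243,000; Ilse's £243,000 share passes to Ilse's issue.
Ilse's share (£243,000) is divided into 3 shares of £81,000: Phaedra, Nkechi, and Florian each take £81,000.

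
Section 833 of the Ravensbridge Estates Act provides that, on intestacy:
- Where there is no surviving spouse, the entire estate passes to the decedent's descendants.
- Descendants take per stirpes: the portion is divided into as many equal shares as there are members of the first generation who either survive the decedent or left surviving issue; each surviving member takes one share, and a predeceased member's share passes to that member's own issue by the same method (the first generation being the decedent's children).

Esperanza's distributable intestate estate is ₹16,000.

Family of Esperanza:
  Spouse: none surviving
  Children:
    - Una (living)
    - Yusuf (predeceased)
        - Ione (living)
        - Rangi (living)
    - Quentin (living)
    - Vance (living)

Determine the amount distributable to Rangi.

The entire ₹16,000 passes to the descendants.
That amount (₹16,000) is divided into 4 shares of ₹4,000: Una, Quentin, and Vance each take ₹4,000; Yusuf's ₹4,000 share passes to Yusuf's issue.
Yusuf's share (₹4,000) is divided into 2 shares of ₹2,000: Ione and Rangi each take ₹2,000.

Rangi receives ₹2,000.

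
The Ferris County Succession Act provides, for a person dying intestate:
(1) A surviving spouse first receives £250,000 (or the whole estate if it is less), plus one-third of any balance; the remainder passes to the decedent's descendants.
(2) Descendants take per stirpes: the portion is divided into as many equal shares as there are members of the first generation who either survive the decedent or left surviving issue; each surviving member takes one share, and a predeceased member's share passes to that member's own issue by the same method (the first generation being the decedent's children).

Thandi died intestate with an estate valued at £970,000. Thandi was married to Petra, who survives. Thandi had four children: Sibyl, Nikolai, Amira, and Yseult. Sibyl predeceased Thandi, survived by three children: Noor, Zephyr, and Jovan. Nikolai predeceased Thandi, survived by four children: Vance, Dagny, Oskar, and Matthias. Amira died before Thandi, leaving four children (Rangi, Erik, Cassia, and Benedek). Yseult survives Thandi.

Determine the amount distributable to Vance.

Petra first takes £250,000, leaving a balance of £720,000. Petra then takes one-third of the balance (£240,000), for a total of £490,000. The remaining £480,000 passes to the descendants.
The descendants' portion (£480,000) is divided into 4 shares of £120,000: Yseult takes £120,000; Sibyl's £120,000 share passes to Sibyl's issue; Nikolai's £120,000 share passes to Nikolai's issue; Amira's £120,000 share passes to Amira's issue.
Sibyl's share (£120,000) is divided into 3 shares of £40,000: Noor, Zephyr, and Jovan each take £40,000.
Nikolai's share (£120,000) is divided into 4 shares of £30,000: Vance, Dagny, Oskar, and Matthias each take £30,000.
Amira's share (£120,000) is divided into 4 shares of £30,000: Rangi, Erik, Cassia, and Benedek each take £30,000.

Vance receives £30,000.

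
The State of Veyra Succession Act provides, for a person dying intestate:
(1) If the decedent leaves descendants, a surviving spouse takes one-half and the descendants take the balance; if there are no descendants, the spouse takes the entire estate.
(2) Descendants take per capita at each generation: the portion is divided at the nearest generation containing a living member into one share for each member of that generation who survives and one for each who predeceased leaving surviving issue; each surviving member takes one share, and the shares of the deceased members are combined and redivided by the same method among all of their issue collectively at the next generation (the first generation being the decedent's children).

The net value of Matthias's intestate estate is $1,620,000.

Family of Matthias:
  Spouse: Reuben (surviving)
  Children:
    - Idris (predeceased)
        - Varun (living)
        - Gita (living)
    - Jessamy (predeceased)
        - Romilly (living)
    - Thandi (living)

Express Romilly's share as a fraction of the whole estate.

Romilly receives 1/9 of the estate.

Reuben takes one-half of $1,620,000 = $810,000. The remaining $810,000 passes to the descendants.
The descendants' portion ($810,000) is divided at the children's generation into 3 shares of $270,000. Thandi takes $270,000. The 2 shares of the deceased (Idris and Jessamy) are combined into a pool of $540,000.
That pool ($540,000) is divided at the grandchildren's generation equally among Varun, Gita, and Romilly: $180,000 each.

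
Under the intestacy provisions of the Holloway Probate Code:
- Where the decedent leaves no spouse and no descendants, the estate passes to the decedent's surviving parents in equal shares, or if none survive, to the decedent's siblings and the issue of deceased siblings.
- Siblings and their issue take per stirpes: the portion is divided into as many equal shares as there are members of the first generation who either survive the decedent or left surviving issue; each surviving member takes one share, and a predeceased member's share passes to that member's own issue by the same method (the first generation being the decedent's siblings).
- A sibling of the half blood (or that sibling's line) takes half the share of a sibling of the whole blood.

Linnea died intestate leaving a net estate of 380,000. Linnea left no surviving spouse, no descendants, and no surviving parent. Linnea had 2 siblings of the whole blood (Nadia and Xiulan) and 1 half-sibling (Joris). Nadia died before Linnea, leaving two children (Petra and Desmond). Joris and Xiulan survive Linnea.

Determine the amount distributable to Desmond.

The entire 380,000 passes to the siblings and their issue.
Counting each half-blood sibling's line as half a unit, there are 5/2 units in 380,000, so one unit is 152,000. Whole-blood lines (Nadia and Xiulan) take 152,000 each; half-blood lines (Joris) take 76,000 each.
Nadia's share (152,000) is divided into 2 shares of 76,000: Petra and Desmond each take 76,000.

Desmond receives 76,000.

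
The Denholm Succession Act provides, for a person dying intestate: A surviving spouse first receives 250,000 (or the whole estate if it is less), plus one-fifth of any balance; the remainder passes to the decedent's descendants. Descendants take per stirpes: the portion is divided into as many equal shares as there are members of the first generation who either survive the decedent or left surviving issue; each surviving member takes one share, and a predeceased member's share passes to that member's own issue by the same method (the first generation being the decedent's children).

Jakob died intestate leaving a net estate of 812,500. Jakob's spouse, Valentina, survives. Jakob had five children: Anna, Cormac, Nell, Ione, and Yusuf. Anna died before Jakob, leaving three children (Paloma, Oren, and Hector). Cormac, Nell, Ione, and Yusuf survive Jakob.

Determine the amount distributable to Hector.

Hector receives 30,000.

Valentina first takes 250,000, leaving a balance of 562,500. Valentina then takes one-fifth of the balance (112,500), for a total of 362,500. The remaining 450,000 passes to the descendants.
The descendants' portion (450,000) is divided into 5 shares of 90,000: Cormac, Nell, Ione, and Yusuf each take 90,000; Anna's 90,000 share passes to Anna's issue.
Anna's share (90,000) is divided into 3 shares of 30,000: Paloma, Oren, and Hector each take 30,000.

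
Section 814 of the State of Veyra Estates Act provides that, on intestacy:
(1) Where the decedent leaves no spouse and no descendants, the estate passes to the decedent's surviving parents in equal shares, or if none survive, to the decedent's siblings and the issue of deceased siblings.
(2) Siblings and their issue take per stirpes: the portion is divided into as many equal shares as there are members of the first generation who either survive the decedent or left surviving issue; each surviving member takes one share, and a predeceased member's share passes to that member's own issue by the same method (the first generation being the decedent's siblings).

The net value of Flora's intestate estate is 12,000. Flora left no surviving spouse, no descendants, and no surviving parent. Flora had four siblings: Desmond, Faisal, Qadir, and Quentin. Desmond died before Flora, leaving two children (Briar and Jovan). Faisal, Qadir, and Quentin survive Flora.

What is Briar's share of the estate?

Briar receives 1,500.

The entire 12,000 passes to the siblings and their issue.
That amount (12,000) is divided into 4 shares of 3,000: Faisal, Qadir, and Quentin each take 3,000; Desmond's 3,000 share passes to Desmond's issue.
Desmond's share (3,000) is divided into 2 shares of 1,500: Briar and Jovan each take 1,500.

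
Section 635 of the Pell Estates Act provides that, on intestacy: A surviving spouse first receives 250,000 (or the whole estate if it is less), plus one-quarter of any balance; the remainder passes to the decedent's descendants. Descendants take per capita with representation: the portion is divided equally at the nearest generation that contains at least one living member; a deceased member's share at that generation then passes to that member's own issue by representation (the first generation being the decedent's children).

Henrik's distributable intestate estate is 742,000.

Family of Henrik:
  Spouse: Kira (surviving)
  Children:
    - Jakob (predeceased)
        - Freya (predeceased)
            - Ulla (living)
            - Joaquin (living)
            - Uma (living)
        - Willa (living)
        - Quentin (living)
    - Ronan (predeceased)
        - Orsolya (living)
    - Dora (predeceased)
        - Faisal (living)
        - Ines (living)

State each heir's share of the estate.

Kira first takes 250,000, leaving a balance of 492,000. Kira then takes one-quarter of the balance (123,000), for a total of 373,000. The remaining 369,000 passes to the descendants.
No child survives, so the initial division is made at the grandchildren's generation.
The descendants' portion (369,000) is divided into 6 shares of 61,500: Willa, Quentin, Orsolya, Faisal, and Ines each take 61,500; Freya's 61,500 share passes to Freya's issue.
Freya's share (61,500) is divided into 3 shares of 20,500: Ulla, Joaquin, and Uma each take 20,500.

Kira: 373,000; Ulla: 20,500; Joaquin: 20,500; Uma: 20,500; Willa: 61,500; Quentin: 61,500; Orsolya: 61,500; Faisal: 61,500; Ines: 61,500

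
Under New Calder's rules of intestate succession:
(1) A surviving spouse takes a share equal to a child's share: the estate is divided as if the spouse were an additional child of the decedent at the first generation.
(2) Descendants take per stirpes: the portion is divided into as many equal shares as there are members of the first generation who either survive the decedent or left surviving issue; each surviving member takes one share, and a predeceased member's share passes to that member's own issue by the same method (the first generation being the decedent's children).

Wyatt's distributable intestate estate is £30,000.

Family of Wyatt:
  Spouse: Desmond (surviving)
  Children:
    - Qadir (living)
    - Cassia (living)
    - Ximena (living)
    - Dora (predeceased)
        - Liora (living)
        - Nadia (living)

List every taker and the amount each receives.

Desmond: £6,000; Qadir: £6,000; Cassia: £6,000; Ximena: £6,000; Liora: £3,000; Nadia: £3,000

The spouse counts as an additional share at the children's level, so there are 5 primary shares of £6,000. Desmond takes one such share (£6,000).
The children's combined portion (£24,000) is divided into 4 shares of £6,000: Qadir, Cassia, and Ximena each take £6,000; Dora's £6,000 share passes to Dora's issue.
Dora's share (£6,000) is divided into 2 shares of £3,000: Liora and Nadia each take £3,000.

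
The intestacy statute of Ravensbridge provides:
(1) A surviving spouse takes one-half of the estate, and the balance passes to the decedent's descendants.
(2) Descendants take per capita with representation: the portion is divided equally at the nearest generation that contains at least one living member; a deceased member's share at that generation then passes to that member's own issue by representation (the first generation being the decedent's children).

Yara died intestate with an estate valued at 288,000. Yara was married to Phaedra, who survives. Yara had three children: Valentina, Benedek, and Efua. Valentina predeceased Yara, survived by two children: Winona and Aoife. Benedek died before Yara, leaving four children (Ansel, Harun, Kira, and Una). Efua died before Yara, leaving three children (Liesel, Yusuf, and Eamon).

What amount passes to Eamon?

Eamon receives 16,000.

Phaedra takes one-half of 288,000 = 144,000. The remaining 144,000 passes to the descendants.
No child survives, so the initial division is made at the grandchildren's generation.
The descendants' portion (144,000) is divided into 9 shares of 16,000: Winona, Aoife, Ansel, Harun, Kira, Una, Liesel, Yusuf, and Eamon each take 16,000.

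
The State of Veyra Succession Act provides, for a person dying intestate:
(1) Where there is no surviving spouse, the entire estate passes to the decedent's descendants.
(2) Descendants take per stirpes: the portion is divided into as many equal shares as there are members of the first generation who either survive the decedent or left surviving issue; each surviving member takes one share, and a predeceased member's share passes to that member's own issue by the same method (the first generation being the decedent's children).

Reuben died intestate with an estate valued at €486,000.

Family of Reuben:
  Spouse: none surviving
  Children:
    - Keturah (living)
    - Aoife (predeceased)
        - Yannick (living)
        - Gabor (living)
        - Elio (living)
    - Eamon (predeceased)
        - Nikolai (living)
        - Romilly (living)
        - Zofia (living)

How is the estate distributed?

Keturah: €162,000; Yannick: €54,000; Gabor: €54,000; Elio: €54,000; Nikolai: €54,000; Romilly: €54,000; Zofia: €54,000

The entire €486,000 passes to the descendants.
That amount (€486,000) is divided into 3 shares of €162,000: Keturah takes €162,000; Aoife's €162,000 share passes to Aoife's issue; Eamon's €162,000 share passes to Eamon's issue.
Aoife's share (€162,000) is divided into 3 shares of €54,000: Yannick, Gabor, and Elio each take €54,000.
Eamon's share (€162,000) is divided into 3 shares of €54,000: Nikolai, Romilly, and Zofia each take €54,000.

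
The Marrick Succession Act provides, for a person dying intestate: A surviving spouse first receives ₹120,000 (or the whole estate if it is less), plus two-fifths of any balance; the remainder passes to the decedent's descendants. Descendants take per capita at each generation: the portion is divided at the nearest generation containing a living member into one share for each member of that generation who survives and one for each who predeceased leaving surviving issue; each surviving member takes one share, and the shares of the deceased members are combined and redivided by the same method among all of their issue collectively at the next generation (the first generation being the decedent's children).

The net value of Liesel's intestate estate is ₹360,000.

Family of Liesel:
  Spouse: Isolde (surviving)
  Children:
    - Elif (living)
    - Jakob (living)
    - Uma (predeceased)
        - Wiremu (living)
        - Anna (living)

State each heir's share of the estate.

Isolde: ₹216,000; Elif: ₹48,000; Jakob: ₹48,000; Wiremu: ₹24,000; Anna: ₹24,000

Isolde first takes ₹120,000, leaving a balance of ₹240,000. Isolde then takes two-fifths of the balance (₹96,000), for a total of ₹216,000. The remaining ₹144,000 passes to the descendants.
The descendants' portion (₹144,000) is divided at the children's generation into 3 shares of ₹48,000. Elif and Jakob each take ₹48,000. The remaining share for the deceased Uma (₹48,000) is carried to the next generation.
That pool (₹48,000) is divided at the grandchildren's generation equally among Wiremu and Anna: ₹24,000 each.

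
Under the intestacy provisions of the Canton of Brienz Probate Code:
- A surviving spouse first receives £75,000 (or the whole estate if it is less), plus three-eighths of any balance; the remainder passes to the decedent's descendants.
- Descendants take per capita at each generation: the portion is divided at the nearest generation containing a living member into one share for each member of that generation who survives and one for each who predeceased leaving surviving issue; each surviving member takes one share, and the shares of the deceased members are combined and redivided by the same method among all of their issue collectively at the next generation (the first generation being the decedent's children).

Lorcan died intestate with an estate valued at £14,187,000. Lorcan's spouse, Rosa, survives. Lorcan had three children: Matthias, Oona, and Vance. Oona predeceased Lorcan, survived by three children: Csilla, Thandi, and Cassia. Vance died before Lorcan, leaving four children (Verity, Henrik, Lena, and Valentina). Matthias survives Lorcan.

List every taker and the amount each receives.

Rosa first takes £75,000, leaving a balance of £14,112,000. Rosa then takes three-eighths of the balance (£5,292,000), for a total of £5,367,000. The remaining £8,820,000 passes to the descendants.
The descendants' portion (£8,820,000) is divided at the children's generation into 3 shares of £2,940,000. Matthias takes £2,940,000. The 2 shares of the deceased (Oona and Vance) are combined into a pool of £5,880,000.
That pool (£5,880,000) is divided at the grandchildren's generation equally among Csilla, Thandi, Cassia, Verity, Henrik, Lena, and Valentina: £840,000 each.

Rosa: £5,367,000; Matthias: £2,940,000; Csilla: £840,000; Thandi: £840,000; Cassia: £840,000; Verity: £840,000; Henrik: £840,000; Lena: £840,000; Valentina: £840,000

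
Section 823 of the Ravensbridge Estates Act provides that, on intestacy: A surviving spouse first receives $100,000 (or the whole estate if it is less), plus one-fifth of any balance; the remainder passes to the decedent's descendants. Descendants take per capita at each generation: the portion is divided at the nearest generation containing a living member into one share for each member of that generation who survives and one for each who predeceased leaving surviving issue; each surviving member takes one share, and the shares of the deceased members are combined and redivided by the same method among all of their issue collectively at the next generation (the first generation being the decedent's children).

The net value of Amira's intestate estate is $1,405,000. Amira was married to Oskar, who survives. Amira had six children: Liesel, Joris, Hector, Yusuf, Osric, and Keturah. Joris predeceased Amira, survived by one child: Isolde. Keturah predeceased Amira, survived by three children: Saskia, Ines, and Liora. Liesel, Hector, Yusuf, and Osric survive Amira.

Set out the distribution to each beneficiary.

Oskar first takes $100,000, leaving a balance of $1,305,000. Oskar then takes one-fifth of the balance ($261,000), for a total of $361,000. The remaining $1,044,000 passes to the descendants.
The descendants' portion ($1,044,000) is divided at the children's generation into 6 shares of $174,000. Liesel, Hector, Yusuf, and Osric each take $174,000. The 2 shares of the deceased (Joris and Keturah) are combined into a pool of $348,000.
That pool ($348,000) is divided at the grandchildren's generation equally among Isolde, Saskia, Ines, and Liora: $87,000 each.

Oskar: $361,000; Liesel: $174,000; Isolde: $87,000; Hector: $174,000; Yusuf: $174,000; Osric: $174,000; Saskia: $87,000; Ines: $87,000; Liora: $87,000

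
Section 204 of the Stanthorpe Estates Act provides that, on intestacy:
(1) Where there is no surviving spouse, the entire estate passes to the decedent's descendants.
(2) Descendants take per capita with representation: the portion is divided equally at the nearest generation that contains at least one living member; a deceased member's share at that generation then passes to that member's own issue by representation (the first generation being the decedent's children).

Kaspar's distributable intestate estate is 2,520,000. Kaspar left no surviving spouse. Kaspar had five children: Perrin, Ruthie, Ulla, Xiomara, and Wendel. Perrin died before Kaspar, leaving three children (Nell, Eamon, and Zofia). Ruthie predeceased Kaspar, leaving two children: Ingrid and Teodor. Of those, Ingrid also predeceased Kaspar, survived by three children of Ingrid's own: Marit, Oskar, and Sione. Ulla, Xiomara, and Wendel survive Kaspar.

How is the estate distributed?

The entire 2,520,000 passes to the descendants.
That amount (2,520,000) is divided into 5 shares of 504,000: Ulla, Xiomara, and Wendel each take 504,000; Perrin's 504,000 share passes to Perrin's issue; Ruthie's 504,000 share passes to Ruthie's issue.
Perrin's share (504,000) is divided into 3 shares of 168,000: Nell, Eamon, and Zofia each take 168,000.
Ruthie's share (504,000) is divided into 2 shares of 252,000: Teodor takes 252,000; Ingrid's 252,000 share passes to Ingrid's issue.
Ingrid's share (252,000) is divided into 3 shares of 84,000: Marit, Oskar, and Sione each take 84,000.

Nell: 168,000; Eamon: 168,000; Zofia: 168,000; Marit: 84,000; Oskar: 84,000; Sione: 84,000; Teodor: 252,000; Ulla: 504,000; Xiomara: 504,000; Wendel: 504,000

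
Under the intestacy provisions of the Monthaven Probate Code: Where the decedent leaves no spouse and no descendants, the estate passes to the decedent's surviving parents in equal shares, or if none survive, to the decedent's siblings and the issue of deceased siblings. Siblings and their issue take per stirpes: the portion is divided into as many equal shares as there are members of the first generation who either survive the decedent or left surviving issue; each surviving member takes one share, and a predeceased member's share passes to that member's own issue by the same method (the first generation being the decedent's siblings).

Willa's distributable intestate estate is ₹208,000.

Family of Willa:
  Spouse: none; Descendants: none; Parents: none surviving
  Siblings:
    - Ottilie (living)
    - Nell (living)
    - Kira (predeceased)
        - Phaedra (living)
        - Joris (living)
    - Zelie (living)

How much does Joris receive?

The entire ₹208,000 passes to the siblings and their issue.
That amount (₹208,000) is divided into 4 shares of ₹52,000: Ottilie, Nell, and Zelie each take ₹52,000; Kira's ₹52,000 share passes to Kira's issue.
Kira's share (₹52,000) is divided into 2 shares of ₹26,000: Phaedra and Joris each take ₹26,000.

Joris receives ₹26,000.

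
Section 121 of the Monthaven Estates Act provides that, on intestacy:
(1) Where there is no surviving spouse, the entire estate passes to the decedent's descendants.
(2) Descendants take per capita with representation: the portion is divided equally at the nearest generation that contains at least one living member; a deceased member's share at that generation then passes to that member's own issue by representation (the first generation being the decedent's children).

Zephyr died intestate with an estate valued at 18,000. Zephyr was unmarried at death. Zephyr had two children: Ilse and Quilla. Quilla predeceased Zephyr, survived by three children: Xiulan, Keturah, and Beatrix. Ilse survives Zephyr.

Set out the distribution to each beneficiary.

The entire 18,000 passes to the descendants.
That amount (18,000) is divided into 2 shares of 9,000: Ilse takes 9,000; Quilla's 9,000 share passes to Quilla's issue.
Quilla's share (9,000) is divided into 3 shares of 3,000: Xiulan, Keturah, and Beatrix each take 3,000.

Ilse: 9,000; Xiulan: 3,000; Keturah: 3,000; Beatrix: 3,000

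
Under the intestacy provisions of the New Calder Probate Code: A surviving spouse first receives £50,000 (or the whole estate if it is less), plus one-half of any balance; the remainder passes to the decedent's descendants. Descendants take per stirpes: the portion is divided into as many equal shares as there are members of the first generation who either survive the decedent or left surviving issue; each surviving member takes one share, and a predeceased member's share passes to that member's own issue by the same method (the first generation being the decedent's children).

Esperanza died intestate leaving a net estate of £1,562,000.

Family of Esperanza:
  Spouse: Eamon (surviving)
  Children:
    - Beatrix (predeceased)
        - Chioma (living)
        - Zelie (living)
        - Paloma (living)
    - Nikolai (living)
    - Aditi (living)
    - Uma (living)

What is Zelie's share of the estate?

Zelie receives £63,000.

Eamon first takes £50,000, leaving a balance of £1,512,000. Eamon then takes one-half of the balance (£756,000), for a total of £806,000. The remaining £756,000 passes to the descendants.
The descendants' portion (£756,000) is divided into 4 shares of £189,000: Nikolai, Aditi, and Uma each take £189,000; Beatrix's £189,000 share passes to Beatrix's issue.
Beatrix's share (£189,000) is divided into 3 shares of £63,000: Chioma, Zelie, and Paloma each take £63,000.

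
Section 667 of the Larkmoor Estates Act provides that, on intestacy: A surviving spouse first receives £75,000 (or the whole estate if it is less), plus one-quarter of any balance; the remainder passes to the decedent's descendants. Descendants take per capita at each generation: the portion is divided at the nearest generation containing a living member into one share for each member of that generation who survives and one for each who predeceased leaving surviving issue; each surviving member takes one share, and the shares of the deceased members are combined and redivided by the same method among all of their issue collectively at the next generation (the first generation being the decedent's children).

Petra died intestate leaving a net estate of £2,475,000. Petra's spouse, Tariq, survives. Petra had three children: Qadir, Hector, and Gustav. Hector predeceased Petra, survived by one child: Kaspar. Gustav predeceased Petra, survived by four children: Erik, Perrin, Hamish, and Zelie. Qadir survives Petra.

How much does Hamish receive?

Hamish receives £240,000.

Tariq first takes £75,000, leaving a balance of £2,400,000. Tariq then takes one-quarter of the balance (£600,000), for a total of £675,000. The remaining £1,800,000 passes to the descendants.
The descendants' portion (£1,800,000) is divided at the children's generation into 3 shares of £600,000. Qadir takes £600,000. The 2 shares of the deceased (Hector and Gustav) are combined into a pool of £1,200,000.
That pool (£1,200,000) is divided at the grandchildren's generation equally among Kaspar, Erik, Perrin, Hamish, and Zelie: £240,000 each.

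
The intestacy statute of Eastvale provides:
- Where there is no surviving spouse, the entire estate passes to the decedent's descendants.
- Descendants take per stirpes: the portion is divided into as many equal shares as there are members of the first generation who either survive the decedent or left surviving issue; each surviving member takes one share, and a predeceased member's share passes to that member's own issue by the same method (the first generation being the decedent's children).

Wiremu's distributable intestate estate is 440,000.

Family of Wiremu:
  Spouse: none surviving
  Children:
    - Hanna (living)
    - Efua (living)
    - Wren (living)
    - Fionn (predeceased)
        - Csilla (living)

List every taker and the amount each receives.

The entire 440,000 passes to the descendants.
That amount (440,000) is divided into 4 shares of 110,000: Hanna, Efua, and Wren each take 110,000; Fionn's 110,000 share passes to Fionn's issue.
Fionn's share (110,000) passes entirely to Csilla.

Hanna: 110,000; Efua: 110,000; Wren: 110,000; Csilla: 110,000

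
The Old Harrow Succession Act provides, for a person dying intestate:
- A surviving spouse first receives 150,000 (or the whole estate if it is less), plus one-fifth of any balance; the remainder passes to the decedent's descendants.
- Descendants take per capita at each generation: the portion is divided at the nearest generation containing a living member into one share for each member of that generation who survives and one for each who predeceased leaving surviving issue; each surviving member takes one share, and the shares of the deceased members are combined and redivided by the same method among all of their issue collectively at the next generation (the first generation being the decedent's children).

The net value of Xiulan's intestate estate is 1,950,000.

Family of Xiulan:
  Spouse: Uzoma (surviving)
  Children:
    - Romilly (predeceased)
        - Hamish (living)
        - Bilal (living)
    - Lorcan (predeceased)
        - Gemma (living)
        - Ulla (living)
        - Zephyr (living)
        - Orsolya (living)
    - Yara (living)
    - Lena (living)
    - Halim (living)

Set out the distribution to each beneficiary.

Uzoma: 510,000; Hamish: 96,000; Bilal: 96,000; Gemma: 96,000; Ulla: 96,000; Zephyr: 96,000; Orsolya: 96,000; Yara: 288,000; Lena: 288,000; Halim: 288,000

Uzoma first takes 150,000, leaving a balance of 1,800,000. Uzoma then takes one-fifth of the balance (360,000), for a total of 510,000. The remaining 1,440,000 passes to the descendants.
The descendants' portion (1,440,000) is divided at the children's generation into 5 shares of 288,000. Yara, Lena, and Halim each take 288,000. The 2 shares of the deceased (Romilly and Lorcan) are combined into a pool of 576,000.
That pool (576,000) is divided at the grandchildren's generation equally among Hamish, Bilal, Gemma, Ulla, Zephyr, and Orsolya: 96,000 each.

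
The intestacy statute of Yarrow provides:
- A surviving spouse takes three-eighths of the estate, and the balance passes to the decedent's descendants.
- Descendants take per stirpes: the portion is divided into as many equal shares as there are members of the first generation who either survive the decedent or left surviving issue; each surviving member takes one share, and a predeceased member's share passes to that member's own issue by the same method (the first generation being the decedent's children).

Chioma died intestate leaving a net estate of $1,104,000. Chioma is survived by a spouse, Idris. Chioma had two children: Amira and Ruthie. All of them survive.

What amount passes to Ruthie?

Idris takes three-eighths of $1,104,000 = $414,000. The remaining $690,000 passes to the descendants.
The descendants' portion ($690,000) is divided into 2 shares of $345,000: Amira and Ruthie each take $345,000.

Ruthie receives $345,000.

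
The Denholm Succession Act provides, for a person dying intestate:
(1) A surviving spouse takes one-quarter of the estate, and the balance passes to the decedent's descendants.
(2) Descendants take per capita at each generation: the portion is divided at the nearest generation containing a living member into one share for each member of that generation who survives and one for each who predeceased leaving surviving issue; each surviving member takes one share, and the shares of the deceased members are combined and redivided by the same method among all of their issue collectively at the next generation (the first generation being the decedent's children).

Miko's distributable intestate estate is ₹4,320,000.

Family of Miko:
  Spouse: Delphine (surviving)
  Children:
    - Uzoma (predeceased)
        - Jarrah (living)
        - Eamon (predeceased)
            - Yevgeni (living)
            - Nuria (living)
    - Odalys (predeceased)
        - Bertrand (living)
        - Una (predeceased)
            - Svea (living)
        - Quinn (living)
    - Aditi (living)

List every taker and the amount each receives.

Delphine: ₹1,080,000; Jarrah: ₹432,000; Yevgeni: ₹288,000; Nuria: ₹288,000; Bertrand: ₹432,000; Svea: ₹288,000; Quinn: ₹432,000; Aditi: ₹1,080,000

Delphine takes one-quarter of ₹4,320,000 = ₹1,080,000. The remaining ₹3,240,000 passes to the descendants.
The descendants' portion (₹3,240,000) is divided at the children's generation into 3 shares of ₹1,080,000. Aditi takes ₹1,080,000. The 2 shares of the deceased (Uzoma and Odalys) are combined into a pool of ₹2,160,000.
That pool (₹2,160,000) is divided at the grandchildren's generation into 5 shares of ₹432,000. Jarrah, Bertrand, and Quinn each take ₹432,000. The 2 shares of the deceased (Eamon and Una) are combined into a pool of ₹864,000.
That pool (₹864,000) is divided at the great-grandchildren's generation equally among Yevgeni, Nuria, and Svea: ₹288,000 each.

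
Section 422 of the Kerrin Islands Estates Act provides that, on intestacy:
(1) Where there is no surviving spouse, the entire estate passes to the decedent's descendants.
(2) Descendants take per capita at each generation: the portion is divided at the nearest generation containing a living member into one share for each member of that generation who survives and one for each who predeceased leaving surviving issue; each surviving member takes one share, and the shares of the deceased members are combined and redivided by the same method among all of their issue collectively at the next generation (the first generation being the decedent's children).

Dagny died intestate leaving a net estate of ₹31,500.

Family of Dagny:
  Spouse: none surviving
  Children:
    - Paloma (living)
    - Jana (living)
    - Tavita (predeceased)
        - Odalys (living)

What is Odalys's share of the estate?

The entire ₹31,500 passes to the descendants.
That amount (₹31,500) is divided at the children's generation into 3 shares of ₹10,500. Paloma and Jana each take ₹10,500. The remaining share for the deceased Tavita (₹10,500) is carried to the next generation.
That pool (₹10,500) passes entirely to Odalys, the sole taker at the grandchildren's generation.

Odalys receives ₹10,500.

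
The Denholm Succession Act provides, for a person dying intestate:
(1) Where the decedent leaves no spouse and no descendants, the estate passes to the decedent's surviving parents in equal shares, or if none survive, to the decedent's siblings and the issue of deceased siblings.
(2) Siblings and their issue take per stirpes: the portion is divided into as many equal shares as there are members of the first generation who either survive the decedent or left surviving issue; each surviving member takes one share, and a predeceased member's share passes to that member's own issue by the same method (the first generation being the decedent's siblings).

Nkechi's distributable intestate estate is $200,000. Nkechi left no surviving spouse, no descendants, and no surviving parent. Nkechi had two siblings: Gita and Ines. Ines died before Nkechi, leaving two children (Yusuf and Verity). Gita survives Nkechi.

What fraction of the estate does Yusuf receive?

The entire $200,000 passes to the siblings and their issue.
That amount ($200,000) is divided into 2 shares of $100,000: Gita takes $100,000; Ines's $100,000 share passes to Ines's issue.
Ines's share ($100,000) is divided into 2 shares of $50,000: Yusuf and Verity each take $50,000.

Yusuf receives 1/4 of the estate.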